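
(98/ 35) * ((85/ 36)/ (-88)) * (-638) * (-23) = -79373/ 72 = -1102.40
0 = 0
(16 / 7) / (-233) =-16 / 1631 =-0.01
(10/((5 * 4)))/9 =1/18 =0.06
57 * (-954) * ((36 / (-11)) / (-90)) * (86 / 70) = -4676508 / 1925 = -2429.35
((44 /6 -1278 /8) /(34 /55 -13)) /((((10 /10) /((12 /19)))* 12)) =100595 /155268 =0.65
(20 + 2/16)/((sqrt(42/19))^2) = 437/48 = 9.10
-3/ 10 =-0.30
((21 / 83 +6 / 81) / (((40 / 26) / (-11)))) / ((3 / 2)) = -104819 / 67230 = -1.56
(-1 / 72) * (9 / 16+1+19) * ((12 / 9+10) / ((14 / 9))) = -799 / 384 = -2.08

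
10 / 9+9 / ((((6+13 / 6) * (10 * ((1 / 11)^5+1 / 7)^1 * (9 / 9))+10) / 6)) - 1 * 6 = -37634047 / 15702840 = -2.40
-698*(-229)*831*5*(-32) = -21252592320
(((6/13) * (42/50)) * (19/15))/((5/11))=8778/8125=1.08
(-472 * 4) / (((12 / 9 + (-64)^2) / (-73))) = 103368 / 3073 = 33.64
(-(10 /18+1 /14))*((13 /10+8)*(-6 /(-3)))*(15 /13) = -2449 /182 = -13.46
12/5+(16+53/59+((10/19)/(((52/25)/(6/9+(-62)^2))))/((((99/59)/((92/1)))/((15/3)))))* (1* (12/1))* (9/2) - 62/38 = 11543815030131/801515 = 14402494.06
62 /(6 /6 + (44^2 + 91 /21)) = 93 /2912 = 0.03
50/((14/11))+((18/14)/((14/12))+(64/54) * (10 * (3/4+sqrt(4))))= 96553/1323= 72.98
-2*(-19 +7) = 24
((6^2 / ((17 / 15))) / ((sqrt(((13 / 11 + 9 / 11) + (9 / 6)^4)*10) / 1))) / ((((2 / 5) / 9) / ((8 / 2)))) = 19440*sqrt(1130) / 1921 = 340.18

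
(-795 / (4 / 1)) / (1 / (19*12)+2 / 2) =-45315 / 229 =-197.88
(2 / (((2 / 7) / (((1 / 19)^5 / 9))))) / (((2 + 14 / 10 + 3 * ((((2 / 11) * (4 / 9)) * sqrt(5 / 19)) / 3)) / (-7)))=-4535685 / 7012480612411 + 107800 * sqrt(95) / 133237131635809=-0.00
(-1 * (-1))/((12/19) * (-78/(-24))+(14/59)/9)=10089/20975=0.48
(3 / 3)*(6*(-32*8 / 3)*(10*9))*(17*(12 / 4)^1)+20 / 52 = -30551035 / 13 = -2350079.62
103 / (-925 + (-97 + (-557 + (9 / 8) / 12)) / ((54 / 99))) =-6592 / 135925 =-0.05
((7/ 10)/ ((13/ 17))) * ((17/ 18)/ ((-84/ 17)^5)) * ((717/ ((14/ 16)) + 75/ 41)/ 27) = -10746359507197/ 1203697612615680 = -0.01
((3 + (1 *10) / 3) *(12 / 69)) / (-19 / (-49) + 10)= 3724 / 35121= 0.11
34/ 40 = 17/ 20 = 0.85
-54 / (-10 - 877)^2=-54 / 786769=-0.00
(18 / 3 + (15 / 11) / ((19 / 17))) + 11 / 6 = 11353 / 1254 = 9.05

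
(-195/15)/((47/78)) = -1014/47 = -21.57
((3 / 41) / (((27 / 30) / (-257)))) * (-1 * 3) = 2570 / 41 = 62.68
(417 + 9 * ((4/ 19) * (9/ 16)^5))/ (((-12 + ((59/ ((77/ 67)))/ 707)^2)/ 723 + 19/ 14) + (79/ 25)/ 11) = 111285676977280980572475/ 434310089622471442432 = 256.24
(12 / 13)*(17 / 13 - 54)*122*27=-27076680 / 169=-160217.04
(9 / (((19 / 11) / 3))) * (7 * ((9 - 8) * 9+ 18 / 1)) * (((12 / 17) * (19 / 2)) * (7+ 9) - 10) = 92843982 / 323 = 287442.67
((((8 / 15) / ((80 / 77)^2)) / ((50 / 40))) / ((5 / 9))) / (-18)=-5929 / 150000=-0.04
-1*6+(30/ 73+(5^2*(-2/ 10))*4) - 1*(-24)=-116/ 73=-1.59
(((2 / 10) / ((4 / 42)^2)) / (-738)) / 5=-49 / 8200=-0.01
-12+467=455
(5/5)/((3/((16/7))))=16/21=0.76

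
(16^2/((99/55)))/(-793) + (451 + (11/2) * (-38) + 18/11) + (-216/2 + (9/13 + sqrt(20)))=2 * sqrt(5) + 10688675/78507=140.62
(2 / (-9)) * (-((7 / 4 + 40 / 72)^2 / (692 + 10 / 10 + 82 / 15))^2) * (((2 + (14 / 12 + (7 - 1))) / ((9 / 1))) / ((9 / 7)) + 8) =5069735140825 / 44801253411293952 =0.00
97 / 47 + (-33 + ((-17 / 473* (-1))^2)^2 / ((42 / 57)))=-1018912695132743 / 32935969860178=-30.94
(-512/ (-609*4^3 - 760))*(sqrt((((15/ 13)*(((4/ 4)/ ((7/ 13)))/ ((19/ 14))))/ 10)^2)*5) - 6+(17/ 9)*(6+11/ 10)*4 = 202378912/ 4246785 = 47.65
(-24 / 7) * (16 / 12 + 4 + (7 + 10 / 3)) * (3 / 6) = -188 / 7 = -26.86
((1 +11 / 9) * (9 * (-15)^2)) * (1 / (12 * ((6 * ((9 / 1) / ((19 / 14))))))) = 2375 / 252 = 9.42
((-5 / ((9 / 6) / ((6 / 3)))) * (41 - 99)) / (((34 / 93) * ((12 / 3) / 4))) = 17980 / 17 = 1057.65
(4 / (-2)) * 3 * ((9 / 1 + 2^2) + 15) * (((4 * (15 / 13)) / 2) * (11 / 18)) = -3080 / 13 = -236.92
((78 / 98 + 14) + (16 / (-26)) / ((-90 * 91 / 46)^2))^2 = 10403633452372430449 / 47522833707155625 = 218.92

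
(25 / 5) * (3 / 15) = 1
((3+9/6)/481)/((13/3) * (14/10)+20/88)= 1485/999037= 0.00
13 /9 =1.44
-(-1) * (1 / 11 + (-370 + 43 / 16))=-64631 / 176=-367.22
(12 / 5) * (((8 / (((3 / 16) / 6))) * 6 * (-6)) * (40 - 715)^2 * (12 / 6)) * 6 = -120932352000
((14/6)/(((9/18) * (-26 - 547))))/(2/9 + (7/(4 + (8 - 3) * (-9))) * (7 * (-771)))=-0.00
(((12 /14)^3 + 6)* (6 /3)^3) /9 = 6064 /1029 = 5.89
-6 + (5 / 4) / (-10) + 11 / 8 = -19 / 4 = -4.75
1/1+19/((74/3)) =131/74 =1.77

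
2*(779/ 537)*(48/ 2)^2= 299136/ 179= 1671.15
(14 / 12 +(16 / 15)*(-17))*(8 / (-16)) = 509 / 60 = 8.48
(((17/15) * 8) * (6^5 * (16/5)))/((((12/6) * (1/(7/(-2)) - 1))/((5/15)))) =-731136/25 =-29245.44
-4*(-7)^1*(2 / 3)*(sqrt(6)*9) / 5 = 168*sqrt(6) / 5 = 82.30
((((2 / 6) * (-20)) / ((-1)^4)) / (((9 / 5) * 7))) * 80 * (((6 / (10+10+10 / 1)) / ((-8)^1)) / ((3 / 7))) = 200 / 81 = 2.47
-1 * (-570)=570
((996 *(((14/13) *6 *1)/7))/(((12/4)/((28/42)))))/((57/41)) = 108896/741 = 146.96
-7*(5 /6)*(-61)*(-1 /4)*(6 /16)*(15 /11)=-32025 /704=-45.49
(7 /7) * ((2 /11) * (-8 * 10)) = -160 /11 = -14.55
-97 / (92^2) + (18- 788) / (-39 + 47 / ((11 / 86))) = -72040541 / 30580432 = -2.36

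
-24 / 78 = -4 / 13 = -0.31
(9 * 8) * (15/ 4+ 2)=414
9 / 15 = 3 / 5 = 0.60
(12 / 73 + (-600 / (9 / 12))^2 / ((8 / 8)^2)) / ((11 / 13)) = 607360156 / 803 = 756363.83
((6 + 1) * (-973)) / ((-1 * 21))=973 / 3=324.33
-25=-25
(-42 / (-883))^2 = 1764 / 779689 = 0.00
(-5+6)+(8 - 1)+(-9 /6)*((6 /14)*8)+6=62 /7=8.86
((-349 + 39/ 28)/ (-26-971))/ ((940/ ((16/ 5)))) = 9733/ 8200325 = 0.00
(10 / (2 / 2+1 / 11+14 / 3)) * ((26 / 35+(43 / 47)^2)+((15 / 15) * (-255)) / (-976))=4584780717 / 1433729360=3.20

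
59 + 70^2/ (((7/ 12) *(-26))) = -3433/ 13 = -264.08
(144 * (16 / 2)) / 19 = 1152 / 19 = 60.63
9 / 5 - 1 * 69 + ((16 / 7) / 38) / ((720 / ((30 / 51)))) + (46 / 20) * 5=-11334383 / 203490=-55.70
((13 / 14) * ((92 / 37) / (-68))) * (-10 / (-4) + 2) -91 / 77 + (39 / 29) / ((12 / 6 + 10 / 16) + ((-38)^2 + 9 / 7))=-607549629011 / 455542780924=-1.33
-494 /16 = -247 /8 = -30.88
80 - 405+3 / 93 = -10074 / 31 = -324.97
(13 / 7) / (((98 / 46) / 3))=2.62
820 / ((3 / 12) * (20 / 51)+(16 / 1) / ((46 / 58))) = 961860 / 23779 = 40.45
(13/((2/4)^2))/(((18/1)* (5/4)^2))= 416/225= 1.85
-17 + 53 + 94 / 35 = 1354 / 35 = 38.69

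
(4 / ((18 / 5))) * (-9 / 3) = -10 / 3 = -3.33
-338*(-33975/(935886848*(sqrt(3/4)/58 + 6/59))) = 1685805525/13670645248 - 1143247425*sqrt(3)/109365161984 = 0.11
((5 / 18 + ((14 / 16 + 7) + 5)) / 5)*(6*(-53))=-50191 / 60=-836.52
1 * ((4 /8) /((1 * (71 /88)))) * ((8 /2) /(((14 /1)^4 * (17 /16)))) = 176 /2898007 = 0.00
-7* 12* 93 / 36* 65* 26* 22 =-8068060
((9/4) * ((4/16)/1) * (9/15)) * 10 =27/8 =3.38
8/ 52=0.15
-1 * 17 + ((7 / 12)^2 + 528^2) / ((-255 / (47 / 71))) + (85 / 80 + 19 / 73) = -14072099219 / 19031976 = -739.39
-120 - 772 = -892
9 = 9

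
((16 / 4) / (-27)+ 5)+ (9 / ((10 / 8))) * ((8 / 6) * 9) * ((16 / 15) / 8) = 11051 / 675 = 16.37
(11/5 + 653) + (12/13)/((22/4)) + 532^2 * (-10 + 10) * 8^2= 468588/715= 655.37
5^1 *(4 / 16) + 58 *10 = 581.25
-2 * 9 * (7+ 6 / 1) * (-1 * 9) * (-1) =-2106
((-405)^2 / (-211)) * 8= -1312200 / 211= -6218.96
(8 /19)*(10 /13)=80 /247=0.32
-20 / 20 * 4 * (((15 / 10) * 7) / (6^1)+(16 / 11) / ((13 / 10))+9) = -6789 / 143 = -47.48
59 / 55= 1.07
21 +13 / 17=370 / 17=21.76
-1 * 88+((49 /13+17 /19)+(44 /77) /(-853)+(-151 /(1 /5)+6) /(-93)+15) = -8268398308 /137159841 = -60.28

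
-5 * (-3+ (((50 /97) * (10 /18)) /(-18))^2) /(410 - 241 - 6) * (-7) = -6481360270 /10062389187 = -0.64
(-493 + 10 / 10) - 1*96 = -588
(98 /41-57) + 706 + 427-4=44050 /41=1074.39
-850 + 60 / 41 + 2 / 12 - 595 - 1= -355315 / 246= -1444.37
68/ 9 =7.56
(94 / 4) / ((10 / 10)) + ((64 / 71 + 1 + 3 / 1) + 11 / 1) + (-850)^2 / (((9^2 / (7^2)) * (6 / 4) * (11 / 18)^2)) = 40219270985 / 51546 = 780259.79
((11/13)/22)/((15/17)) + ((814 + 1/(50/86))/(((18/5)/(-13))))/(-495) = 1735831/289575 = 5.99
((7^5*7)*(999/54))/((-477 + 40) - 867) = -1669.10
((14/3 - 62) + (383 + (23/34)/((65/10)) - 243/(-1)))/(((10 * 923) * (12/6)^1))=75419/2447796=0.03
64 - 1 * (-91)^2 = -8217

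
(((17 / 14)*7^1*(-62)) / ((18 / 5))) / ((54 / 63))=-18445 / 108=-170.79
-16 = -16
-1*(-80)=80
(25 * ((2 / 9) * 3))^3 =125000 / 27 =4629.63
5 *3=15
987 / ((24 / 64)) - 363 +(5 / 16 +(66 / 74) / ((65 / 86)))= 87368553 / 38480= 2270.49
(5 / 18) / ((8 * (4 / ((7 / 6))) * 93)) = 35 / 321408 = 0.00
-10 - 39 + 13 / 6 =-281 / 6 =-46.83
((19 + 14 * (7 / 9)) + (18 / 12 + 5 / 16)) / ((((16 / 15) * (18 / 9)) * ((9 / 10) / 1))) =114125 / 6912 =16.51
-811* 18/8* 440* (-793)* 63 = 40111581510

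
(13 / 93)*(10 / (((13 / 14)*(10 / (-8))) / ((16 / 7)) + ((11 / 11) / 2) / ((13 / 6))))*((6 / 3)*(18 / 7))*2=-51.90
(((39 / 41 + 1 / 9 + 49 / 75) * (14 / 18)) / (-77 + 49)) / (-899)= 15827 / 298557900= 0.00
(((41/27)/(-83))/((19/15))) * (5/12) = -1025/170316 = -0.01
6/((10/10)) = 6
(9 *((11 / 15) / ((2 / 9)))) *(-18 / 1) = -2673 / 5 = -534.60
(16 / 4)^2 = 16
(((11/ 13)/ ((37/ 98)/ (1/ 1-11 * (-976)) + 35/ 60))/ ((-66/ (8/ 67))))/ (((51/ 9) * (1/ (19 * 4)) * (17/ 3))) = -1919260224/ 309028116449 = -0.01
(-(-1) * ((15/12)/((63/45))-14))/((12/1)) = -367/336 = -1.09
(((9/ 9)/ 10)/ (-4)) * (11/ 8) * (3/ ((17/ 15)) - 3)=33/ 2720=0.01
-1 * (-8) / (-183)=-8 / 183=-0.04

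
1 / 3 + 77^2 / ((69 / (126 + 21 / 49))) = 749618 / 69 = 10864.03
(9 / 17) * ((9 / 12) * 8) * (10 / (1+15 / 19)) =5130 / 289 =17.75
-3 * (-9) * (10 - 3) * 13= 2457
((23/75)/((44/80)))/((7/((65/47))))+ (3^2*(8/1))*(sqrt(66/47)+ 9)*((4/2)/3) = 488.99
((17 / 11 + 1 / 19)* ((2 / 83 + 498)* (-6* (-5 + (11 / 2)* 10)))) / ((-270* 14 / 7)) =69031120 / 156123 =442.16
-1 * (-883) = 883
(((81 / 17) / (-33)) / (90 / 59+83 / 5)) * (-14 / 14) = 7965 / 999889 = 0.01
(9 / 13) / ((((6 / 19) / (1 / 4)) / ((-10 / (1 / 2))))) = -285 / 26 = -10.96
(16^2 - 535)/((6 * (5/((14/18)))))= -217/30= -7.23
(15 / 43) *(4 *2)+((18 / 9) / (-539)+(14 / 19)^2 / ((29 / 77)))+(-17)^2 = 71148985627 / 242640013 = 293.23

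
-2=-2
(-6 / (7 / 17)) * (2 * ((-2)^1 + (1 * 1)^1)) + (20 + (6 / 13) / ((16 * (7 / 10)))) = 17903 / 364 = 49.18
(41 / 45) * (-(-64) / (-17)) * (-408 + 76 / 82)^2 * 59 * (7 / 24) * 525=-32212227404000 / 6273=-5135059366.17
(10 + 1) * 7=77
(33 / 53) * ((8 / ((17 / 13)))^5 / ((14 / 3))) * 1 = 602243186688 / 526766947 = 1143.28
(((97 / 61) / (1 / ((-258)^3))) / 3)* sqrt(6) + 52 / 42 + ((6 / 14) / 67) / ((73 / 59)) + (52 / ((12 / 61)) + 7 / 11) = 100257665 / 376607 - 555276888* sqrt(6) / 61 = -22297193.48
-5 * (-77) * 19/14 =522.50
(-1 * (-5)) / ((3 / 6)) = 10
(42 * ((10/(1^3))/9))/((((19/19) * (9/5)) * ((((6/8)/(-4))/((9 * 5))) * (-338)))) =28000/1521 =18.41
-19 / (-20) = 19 / 20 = 0.95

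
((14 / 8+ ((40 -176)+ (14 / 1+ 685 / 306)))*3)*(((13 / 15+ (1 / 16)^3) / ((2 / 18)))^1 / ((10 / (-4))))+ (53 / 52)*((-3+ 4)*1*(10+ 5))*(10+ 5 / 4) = 57793217437 / 45260800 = 1276.89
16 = 16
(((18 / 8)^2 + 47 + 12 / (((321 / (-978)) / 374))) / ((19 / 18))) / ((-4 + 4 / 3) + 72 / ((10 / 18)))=-9746865 / 95872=-101.67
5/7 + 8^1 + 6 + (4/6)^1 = 323/21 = 15.38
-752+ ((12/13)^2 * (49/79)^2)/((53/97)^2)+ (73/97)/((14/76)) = -1502368078287690/2011696223719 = -746.82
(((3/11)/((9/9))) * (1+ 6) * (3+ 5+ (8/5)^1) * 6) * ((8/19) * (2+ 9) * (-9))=-4583.75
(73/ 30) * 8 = 292/ 15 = 19.47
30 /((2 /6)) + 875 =965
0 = 0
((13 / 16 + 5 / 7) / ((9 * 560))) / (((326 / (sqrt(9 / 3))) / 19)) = 361 * sqrt(3) / 20446720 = 0.00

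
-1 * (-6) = 6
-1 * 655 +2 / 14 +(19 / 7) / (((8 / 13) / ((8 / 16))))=-73097 / 112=-652.65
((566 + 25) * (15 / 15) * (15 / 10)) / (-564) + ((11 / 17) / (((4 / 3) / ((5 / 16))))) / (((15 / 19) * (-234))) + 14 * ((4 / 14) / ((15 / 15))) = 29045489 / 11965824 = 2.43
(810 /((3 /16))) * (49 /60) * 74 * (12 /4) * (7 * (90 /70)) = 7048944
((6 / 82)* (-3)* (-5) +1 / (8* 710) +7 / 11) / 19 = 4442211 / 48671920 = 0.09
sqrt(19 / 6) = sqrt(114) / 6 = 1.78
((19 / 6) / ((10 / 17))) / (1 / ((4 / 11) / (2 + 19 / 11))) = 323 / 615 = 0.53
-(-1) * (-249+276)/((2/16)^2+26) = 1.04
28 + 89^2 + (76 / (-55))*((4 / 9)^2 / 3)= 106237169 / 13365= 7948.91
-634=-634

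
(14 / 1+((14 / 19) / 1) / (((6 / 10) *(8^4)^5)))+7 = 690023520507197915171 / 32858262881295138816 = 21.00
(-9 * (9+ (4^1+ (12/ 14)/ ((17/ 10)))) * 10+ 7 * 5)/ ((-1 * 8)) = 140465/ 952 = 147.55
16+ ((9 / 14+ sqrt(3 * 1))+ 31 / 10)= sqrt(3)+ 691 / 35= 21.47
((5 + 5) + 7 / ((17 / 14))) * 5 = 1340 / 17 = 78.82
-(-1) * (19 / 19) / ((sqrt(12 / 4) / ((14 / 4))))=2.02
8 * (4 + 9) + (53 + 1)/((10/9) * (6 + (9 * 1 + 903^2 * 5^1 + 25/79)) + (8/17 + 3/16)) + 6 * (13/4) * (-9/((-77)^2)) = 1080101090121242933/10388542980402202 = 103.97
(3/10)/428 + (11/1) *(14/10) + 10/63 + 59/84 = 125281/7704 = 16.26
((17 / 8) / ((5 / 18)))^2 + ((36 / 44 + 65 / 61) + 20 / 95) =309121341 / 5099600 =60.62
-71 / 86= -0.83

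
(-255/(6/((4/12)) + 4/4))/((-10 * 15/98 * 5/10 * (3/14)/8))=186592/285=654.71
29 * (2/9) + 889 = 8059/9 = 895.44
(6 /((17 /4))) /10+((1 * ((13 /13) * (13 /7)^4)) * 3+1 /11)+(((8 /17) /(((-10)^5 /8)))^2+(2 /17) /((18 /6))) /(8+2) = 35.92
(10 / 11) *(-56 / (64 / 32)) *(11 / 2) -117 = -257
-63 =-63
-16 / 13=-1.23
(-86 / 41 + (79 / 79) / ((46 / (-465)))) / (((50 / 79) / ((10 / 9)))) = -1818659 / 84870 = -21.43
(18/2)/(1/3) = 27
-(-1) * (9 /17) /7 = 9 /119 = 0.08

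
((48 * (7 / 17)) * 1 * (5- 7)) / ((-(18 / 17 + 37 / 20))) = 13440 / 989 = 13.59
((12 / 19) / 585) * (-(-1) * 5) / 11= 4 / 8151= 0.00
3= 3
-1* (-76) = 76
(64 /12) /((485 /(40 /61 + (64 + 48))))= 1.24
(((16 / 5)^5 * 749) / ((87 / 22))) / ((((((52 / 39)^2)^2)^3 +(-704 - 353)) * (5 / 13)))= -39790698779639808 / 246933151703125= -161.14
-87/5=-17.40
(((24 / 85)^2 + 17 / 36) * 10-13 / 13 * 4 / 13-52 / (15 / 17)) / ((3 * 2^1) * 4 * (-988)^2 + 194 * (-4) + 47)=-3632975 / 1584255840102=-0.00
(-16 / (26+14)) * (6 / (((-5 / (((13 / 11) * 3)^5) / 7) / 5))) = 9411.72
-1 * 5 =-5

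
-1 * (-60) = 60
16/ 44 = 4/ 11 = 0.36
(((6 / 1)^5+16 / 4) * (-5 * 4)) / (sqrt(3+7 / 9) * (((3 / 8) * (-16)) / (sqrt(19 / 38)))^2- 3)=-49792 * sqrt(34) / 261- 6224 / 261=-1136.24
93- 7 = 86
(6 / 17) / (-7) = -6 / 119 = -0.05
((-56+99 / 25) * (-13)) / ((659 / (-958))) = -16202654 / 16475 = -983.47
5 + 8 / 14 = 39 / 7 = 5.57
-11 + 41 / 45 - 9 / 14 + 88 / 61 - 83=-3546671 / 38430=-92.29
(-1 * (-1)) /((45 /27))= 3 /5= 0.60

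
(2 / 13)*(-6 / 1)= -12 / 13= -0.92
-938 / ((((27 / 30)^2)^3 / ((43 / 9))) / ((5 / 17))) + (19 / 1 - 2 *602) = -298022910505 / 81310473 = -3665.25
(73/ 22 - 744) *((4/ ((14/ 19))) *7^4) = -9654046.82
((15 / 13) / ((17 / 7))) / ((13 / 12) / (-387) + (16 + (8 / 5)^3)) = 60952500 / 2577766763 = 0.02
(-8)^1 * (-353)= 2824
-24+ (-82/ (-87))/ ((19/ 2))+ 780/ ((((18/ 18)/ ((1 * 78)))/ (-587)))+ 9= -59033745871/ 1653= -35713094.90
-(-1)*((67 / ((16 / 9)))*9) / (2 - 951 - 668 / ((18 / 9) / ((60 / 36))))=-16281 / 72272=-0.23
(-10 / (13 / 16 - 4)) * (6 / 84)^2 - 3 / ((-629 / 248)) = 110848 / 92463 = 1.20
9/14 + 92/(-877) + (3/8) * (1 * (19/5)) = 482023/245560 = 1.96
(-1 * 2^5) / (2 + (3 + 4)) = -32 / 9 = -3.56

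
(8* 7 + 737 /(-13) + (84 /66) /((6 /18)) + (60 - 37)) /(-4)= -934 /143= -6.53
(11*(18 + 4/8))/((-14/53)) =-21571/28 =-770.39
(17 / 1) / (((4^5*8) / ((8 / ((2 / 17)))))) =289 / 2048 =0.14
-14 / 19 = -0.74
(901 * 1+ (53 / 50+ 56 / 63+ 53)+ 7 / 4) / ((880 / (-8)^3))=-6895432 / 12375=-557.21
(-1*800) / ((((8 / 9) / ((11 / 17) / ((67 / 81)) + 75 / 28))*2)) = -1557.38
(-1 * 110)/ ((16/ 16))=-110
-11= -11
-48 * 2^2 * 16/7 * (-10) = 30720/7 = 4388.57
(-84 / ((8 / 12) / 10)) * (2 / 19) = -2520 / 19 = -132.63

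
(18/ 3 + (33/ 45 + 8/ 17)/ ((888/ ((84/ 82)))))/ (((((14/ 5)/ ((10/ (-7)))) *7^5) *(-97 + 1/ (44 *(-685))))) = 349857170575/ 186276113339157261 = 0.00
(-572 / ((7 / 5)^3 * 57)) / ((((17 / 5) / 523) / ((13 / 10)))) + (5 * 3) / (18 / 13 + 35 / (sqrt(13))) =-3793211972420 / 5185257567 + 6825 * sqrt(13) / 15601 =-729.96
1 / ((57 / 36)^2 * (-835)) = -144 / 301435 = -0.00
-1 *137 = -137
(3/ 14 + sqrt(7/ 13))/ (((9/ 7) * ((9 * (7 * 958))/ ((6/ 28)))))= 1/ 1689912 + sqrt(91)/ 4707612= 0.00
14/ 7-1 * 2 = 0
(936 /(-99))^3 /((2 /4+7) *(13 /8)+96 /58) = -521936896 /8549013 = -61.05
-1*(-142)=142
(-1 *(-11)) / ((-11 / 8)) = -8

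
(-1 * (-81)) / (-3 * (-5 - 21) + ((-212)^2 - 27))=81 / 44995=0.00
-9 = -9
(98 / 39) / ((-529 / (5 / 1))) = -490 / 20631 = -0.02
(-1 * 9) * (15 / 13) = -135 / 13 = -10.38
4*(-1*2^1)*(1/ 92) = -2/ 23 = -0.09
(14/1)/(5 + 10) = 14/15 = 0.93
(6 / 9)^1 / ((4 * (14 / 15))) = 5 / 28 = 0.18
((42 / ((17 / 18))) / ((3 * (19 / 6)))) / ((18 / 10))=840 / 323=2.60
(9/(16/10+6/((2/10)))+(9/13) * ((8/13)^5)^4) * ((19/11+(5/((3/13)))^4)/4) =121300882192509797986883365131511/7729166727533822085364856292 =15693.91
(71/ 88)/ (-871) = -71/ 76648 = -0.00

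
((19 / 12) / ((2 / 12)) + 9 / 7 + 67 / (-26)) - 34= -2347 / 91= -25.79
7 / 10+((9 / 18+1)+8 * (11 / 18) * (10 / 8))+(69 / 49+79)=88.72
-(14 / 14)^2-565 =-566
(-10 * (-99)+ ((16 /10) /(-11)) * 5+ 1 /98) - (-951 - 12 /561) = 3232547 /1666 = 1940.30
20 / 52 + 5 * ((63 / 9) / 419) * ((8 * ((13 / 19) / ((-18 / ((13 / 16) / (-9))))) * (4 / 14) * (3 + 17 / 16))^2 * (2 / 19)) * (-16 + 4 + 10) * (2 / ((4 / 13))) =337793892263395 / 878529232369152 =0.38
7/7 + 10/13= 23/13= 1.77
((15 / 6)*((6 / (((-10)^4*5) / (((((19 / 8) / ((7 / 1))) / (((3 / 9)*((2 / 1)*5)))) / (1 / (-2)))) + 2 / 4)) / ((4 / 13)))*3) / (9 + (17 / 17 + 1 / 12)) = -200070 / 3387993103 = -0.00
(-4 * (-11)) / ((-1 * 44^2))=-1 / 44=-0.02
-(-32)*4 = 128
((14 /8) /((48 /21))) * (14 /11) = 343 /352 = 0.97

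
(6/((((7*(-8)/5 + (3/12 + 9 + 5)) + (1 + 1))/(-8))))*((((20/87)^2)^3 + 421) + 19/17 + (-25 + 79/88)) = -10327783129479595160/2729966019485661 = -3783.12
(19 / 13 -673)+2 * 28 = -8002 / 13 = -615.54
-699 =-699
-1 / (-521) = 1 / 521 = 0.00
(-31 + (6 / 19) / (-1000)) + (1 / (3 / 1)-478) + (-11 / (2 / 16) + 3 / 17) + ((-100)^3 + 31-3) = -1000568.49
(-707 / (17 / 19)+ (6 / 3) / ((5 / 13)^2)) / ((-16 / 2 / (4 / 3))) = 330079 / 2550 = 129.44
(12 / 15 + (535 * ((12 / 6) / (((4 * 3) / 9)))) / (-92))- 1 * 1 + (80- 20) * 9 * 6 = 2972591 / 920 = 3231.08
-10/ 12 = -5/ 6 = -0.83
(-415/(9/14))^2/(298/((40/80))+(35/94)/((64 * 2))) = 406153395200/580859667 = 699.23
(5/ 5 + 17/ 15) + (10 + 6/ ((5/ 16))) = 31.33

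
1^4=1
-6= -6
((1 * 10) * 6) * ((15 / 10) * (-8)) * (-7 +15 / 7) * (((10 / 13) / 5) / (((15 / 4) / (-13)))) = -13056 / 7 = -1865.14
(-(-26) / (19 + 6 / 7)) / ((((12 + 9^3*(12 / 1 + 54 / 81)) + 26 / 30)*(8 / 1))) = 1365 / 77118868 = 0.00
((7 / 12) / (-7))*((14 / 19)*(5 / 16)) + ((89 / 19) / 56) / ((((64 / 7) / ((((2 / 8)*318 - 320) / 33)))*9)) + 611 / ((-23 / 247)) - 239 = -903831197695 / 132903936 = -6800.64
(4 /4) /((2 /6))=3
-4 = -4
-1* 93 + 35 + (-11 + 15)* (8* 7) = 166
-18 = -18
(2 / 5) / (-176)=-1 / 440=-0.00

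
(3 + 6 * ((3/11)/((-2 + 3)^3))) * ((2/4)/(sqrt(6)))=17 * sqrt(6)/44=0.95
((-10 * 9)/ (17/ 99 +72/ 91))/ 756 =-429/ 3470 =-0.12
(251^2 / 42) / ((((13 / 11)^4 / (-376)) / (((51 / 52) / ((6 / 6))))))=-736995715159 / 2599051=-283563.39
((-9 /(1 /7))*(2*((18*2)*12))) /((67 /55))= -2993760 /67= -44682.99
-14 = -14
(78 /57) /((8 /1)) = 13 /76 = 0.17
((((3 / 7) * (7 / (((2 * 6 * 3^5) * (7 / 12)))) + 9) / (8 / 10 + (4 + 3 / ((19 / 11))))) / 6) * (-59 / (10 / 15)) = -7151980 / 352107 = -20.31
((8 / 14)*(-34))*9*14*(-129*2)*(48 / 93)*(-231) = -2334334464 / 31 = -75301111.74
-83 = -83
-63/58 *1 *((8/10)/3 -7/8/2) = 0.19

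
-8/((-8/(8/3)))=8/3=2.67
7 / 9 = 0.78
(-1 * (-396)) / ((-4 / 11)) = -1089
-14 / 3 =-4.67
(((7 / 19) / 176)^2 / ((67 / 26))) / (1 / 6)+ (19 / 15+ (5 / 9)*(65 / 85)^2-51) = -120353553722741 / 2435890184640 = -49.41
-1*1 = -1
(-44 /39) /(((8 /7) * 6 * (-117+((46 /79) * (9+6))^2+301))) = -480557 /760239792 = -0.00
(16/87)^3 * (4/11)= 0.00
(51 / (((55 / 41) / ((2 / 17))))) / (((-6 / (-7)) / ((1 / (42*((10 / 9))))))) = 123 / 1100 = 0.11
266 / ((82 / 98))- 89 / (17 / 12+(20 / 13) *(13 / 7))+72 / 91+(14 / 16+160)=4915641587 / 10715432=458.74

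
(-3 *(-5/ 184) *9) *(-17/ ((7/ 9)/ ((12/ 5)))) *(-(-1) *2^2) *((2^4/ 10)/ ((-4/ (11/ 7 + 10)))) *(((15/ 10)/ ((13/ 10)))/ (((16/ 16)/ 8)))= 96367968/ 14651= 6577.57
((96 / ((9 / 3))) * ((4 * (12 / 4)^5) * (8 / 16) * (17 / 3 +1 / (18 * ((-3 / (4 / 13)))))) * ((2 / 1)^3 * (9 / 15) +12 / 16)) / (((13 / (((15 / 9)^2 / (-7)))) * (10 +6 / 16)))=-141156480 / 98189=-1437.60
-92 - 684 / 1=-776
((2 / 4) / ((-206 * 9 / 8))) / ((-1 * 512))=1 / 237312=0.00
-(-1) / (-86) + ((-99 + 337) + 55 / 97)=1990029 / 8342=238.56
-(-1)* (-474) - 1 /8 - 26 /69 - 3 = -263581 /552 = -477.50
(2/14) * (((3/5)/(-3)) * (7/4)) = -0.05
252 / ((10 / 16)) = 2016 / 5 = 403.20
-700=-700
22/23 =0.96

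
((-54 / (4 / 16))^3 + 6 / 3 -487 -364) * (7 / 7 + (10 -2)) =-90706905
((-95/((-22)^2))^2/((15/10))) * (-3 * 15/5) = -27075/117128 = -0.23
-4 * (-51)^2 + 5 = -10399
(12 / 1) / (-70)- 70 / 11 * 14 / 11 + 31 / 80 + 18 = 685521 / 67760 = 10.12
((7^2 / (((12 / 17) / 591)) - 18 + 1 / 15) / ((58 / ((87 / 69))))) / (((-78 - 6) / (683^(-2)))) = -2460439 / 108150809760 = -0.00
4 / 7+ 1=11 / 7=1.57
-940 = -940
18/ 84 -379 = -5303/ 14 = -378.79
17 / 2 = 8.50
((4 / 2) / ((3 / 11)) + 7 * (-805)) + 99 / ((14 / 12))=-116399 / 21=-5542.81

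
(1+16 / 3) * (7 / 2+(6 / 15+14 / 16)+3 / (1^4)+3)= 8189 / 120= 68.24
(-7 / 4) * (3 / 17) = -21 / 68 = -0.31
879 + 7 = 886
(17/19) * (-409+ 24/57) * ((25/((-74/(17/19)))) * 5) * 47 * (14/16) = 92264225375/4060528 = 22722.22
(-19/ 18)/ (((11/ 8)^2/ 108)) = -7296/ 121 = -60.30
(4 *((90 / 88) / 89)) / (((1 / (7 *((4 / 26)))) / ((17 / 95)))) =2142 / 241813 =0.01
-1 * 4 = -4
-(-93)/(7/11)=1023/7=146.14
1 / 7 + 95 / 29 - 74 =-14328 / 203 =-70.58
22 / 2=11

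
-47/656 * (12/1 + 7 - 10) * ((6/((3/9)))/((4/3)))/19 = -11421/24928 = -0.46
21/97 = 0.22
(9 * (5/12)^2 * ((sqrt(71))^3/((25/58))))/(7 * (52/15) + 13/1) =30885 * sqrt(71)/4472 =58.19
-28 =-28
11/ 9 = 1.22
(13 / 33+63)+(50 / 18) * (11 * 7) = 277.28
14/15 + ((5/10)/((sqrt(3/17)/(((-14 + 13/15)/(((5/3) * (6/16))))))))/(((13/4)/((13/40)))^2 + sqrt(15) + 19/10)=-1605944 * sqrt(51)/46658745 + 3152 * sqrt(85)/3110583 + 14/15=0.70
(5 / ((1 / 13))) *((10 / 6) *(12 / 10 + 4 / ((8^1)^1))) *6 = 1105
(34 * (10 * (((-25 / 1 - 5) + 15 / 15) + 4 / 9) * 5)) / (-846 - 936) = 218450 / 8019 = 27.24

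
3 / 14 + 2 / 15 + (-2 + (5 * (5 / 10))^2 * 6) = 35.85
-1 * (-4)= 4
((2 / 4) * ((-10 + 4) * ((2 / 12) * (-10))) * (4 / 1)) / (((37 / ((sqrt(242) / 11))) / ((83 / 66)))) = 830 * sqrt(2) / 1221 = 0.96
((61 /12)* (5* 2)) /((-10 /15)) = -305 /4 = -76.25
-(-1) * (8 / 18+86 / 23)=866 / 207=4.18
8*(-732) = -5856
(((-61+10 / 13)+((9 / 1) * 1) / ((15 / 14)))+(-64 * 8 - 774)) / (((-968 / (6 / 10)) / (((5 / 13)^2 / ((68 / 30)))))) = 3913155 / 72307664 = 0.05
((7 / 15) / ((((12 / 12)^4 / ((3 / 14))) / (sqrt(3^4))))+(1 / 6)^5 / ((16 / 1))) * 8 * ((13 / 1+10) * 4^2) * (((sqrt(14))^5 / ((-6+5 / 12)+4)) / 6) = -204541.14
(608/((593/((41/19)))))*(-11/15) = -14432/8895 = -1.62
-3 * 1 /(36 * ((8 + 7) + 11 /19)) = -19 /3552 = -0.01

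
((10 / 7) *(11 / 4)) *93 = 5115 / 14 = 365.36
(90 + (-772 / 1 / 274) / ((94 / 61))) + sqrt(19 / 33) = sqrt(627) / 33 + 567737 / 6439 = 88.93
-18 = -18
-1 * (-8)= 8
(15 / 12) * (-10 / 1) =-25 / 2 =-12.50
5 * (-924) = -4620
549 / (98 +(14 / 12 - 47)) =10.52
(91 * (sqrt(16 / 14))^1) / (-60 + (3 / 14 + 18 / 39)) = -4732 * sqrt(14) / 10797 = -1.64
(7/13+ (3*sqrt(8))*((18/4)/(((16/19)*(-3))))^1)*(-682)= -4774/13+ 58311*sqrt(2)/8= 9940.80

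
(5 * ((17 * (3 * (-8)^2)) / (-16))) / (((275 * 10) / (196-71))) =-510 / 11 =-46.36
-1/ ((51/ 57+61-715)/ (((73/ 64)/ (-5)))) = -1387/ 3970880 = -0.00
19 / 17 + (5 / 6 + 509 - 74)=44569 / 102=436.95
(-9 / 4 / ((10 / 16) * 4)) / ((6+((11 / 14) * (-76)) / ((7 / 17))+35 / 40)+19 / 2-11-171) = 588 / 202955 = 0.00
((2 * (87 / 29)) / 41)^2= 36 / 1681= 0.02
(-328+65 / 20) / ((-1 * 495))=433 / 660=0.66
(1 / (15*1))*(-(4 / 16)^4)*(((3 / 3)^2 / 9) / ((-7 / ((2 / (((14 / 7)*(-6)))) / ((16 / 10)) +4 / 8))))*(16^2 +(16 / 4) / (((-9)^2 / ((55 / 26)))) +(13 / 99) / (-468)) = 10735741 / 25619742720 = 0.00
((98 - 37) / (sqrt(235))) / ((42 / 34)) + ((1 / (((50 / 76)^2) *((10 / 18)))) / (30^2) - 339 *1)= -26484014 / 78125 + 1037 *sqrt(235) / 4935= -335.77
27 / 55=0.49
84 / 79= 1.06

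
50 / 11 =4.55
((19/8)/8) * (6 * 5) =285/32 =8.91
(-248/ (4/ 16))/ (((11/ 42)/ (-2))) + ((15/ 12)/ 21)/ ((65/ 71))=90994957/ 12012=7575.34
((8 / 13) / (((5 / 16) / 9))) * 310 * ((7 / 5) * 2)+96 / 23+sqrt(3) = sqrt(3)+23004768 / 1495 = 15389.54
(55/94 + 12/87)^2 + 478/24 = 227830657/11146614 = 20.44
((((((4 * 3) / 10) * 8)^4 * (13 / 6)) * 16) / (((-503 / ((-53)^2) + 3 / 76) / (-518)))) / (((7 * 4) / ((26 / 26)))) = 726798619901952 / 18625625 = 39021435.25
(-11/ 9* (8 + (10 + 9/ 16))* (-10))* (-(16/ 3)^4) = -4956160/ 27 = -183561.48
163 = 163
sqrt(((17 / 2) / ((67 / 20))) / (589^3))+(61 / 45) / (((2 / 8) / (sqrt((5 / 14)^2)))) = sqrt(6708710) / 23243707+122 / 63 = 1.94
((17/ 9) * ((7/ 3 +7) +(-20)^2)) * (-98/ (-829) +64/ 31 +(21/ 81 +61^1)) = 918975799184/ 18734571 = 49052.41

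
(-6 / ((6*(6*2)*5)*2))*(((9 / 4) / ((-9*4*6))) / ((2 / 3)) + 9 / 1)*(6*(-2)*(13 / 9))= 1495 / 1152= 1.30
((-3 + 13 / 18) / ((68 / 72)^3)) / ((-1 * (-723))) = -4428 / 1184033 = -0.00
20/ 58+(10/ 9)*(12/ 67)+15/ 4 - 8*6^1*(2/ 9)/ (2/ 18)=-2138221/ 23316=-91.71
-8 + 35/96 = -733/96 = -7.64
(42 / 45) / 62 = 7 / 465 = 0.02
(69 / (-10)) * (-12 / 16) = 207 / 40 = 5.18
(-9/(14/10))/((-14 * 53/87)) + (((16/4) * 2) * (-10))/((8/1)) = -48025/5194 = -9.25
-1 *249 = -249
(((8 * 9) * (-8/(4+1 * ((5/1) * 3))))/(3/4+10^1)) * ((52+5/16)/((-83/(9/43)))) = 1084752/2915873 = 0.37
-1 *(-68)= 68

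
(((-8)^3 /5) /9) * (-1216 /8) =77824 /45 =1729.42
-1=-1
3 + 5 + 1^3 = 9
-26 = -26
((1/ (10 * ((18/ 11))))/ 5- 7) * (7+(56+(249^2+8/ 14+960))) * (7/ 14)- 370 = -694798177/ 3150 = -220570.85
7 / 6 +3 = 25 / 6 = 4.17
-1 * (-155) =155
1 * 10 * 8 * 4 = 320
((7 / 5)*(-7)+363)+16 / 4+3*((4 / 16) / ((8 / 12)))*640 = 5386 / 5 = 1077.20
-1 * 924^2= -853776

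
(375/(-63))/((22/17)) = -2125/462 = -4.60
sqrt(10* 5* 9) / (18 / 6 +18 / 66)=55* sqrt(2) / 12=6.48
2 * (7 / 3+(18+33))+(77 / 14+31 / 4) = 1439 / 12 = 119.92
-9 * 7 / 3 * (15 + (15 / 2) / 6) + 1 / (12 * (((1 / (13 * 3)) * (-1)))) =-689 / 2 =-344.50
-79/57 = -1.39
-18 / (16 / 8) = -9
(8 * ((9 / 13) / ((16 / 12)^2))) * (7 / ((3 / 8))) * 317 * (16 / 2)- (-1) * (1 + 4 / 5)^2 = 47931453 / 325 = 147481.39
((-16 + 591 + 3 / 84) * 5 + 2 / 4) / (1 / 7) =80519 / 4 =20129.75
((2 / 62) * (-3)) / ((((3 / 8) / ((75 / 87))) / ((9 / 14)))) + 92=578056 / 6293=91.86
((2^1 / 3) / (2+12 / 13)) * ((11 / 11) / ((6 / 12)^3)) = 104 / 57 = 1.82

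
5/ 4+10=45/ 4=11.25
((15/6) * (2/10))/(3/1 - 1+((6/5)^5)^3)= 30517578125/1062440281652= 0.03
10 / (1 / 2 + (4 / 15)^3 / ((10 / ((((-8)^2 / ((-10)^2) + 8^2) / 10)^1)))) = 42187500 / 2161087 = 19.52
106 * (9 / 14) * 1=477 / 7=68.14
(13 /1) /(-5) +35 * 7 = 242.40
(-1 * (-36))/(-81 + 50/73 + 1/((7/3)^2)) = -64386/143315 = -0.45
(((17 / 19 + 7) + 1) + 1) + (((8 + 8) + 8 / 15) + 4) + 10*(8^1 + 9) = 57122 / 285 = 200.43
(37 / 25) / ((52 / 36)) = 1.02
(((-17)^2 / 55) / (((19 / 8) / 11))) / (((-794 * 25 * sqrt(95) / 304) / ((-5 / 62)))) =0.00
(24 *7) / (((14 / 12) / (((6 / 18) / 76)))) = 12 / 19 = 0.63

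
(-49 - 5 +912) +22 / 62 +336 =37025 / 31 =1194.35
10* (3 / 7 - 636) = -44490 / 7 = -6355.71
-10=-10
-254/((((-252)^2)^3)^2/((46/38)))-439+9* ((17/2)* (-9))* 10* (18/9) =-8853064104355625573592988655815529/623060321229898344260186406912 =-14209.00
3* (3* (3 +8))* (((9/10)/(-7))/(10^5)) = -891/7000000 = -0.00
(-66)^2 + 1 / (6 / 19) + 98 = 26743 / 6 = 4457.17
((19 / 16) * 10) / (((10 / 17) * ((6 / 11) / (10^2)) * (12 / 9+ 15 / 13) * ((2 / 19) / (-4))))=-21939775 / 388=-56545.81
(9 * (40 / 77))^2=129600 / 5929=21.86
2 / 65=0.03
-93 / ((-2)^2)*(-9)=837 / 4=209.25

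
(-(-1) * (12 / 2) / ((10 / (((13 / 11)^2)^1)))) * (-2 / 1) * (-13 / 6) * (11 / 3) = 2197 / 165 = 13.32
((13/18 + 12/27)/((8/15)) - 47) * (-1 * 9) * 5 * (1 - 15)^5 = -1084555710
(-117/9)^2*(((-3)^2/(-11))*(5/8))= -7605/88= -86.42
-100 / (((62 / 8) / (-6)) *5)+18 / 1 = 1038 / 31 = 33.48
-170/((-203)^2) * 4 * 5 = -0.08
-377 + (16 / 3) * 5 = -350.33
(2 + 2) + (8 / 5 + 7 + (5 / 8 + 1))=569 / 40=14.22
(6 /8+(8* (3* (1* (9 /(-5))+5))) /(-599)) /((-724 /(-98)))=365001 /4336760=0.08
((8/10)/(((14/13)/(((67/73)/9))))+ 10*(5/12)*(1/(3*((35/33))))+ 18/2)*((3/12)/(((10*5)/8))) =477619/1149750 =0.42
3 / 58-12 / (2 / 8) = -2781 / 58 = -47.95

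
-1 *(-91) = 91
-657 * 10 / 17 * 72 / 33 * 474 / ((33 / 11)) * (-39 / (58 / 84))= 40808214720 / 5423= 7525025.76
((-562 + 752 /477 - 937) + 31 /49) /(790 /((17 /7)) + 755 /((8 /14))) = -2378945456 /2616957945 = -0.91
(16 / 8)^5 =32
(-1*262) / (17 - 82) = 262 / 65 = 4.03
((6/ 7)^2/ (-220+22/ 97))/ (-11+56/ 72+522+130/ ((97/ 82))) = -254043/ 47243136017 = -0.00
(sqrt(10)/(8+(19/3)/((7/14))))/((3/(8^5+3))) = 32771 * sqrt(10)/62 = 1671.47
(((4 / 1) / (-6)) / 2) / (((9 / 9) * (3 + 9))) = -1 / 36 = -0.03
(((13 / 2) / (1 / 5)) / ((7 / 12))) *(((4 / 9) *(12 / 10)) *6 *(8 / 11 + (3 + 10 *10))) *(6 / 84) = 101712 / 77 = 1320.94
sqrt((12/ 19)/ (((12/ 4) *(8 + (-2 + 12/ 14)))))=sqrt(399)/ 114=0.18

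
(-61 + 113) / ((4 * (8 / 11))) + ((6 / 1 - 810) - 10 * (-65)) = -1089 / 8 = -136.12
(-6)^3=-216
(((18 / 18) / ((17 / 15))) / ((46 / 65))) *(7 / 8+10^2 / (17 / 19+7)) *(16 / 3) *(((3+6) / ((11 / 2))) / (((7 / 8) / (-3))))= -15210000 / 30107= -505.20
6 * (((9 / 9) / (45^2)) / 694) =1 / 234225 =0.00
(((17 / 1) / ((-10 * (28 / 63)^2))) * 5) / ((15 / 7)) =-3213 / 160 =-20.08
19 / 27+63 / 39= 814 / 351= 2.32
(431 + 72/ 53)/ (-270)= -4583/ 2862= -1.60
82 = 82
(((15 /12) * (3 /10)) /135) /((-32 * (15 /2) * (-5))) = 1 /432000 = 0.00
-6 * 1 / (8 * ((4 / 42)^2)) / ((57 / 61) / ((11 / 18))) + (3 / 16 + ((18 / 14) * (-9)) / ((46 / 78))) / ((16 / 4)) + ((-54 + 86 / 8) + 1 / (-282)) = -2820874657 / 27604416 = -102.19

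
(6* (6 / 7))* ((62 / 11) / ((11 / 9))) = 23.72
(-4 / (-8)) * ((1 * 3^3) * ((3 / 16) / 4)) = 81 / 128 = 0.63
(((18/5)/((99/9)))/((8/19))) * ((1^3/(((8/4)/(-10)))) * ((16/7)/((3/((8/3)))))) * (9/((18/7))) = -304/11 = -27.64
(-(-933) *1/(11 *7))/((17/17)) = 933/77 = 12.12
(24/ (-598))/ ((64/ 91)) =-21/ 368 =-0.06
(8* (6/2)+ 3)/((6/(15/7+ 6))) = 513/14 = 36.64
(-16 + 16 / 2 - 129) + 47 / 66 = -8995 / 66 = -136.29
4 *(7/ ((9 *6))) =14/ 27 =0.52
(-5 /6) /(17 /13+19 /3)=-0.11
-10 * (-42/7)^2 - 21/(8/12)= -783/2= -391.50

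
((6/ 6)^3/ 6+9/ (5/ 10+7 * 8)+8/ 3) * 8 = 8116/ 339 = 23.94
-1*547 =-547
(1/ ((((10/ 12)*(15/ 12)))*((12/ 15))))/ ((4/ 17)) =51/ 10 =5.10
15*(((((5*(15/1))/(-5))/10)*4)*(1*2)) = -180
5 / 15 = 1 / 3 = 0.33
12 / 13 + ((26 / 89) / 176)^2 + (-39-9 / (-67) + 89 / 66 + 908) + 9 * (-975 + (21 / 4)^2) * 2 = -2593758599387899 / 160282005312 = -16182.47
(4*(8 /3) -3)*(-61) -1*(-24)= -1331 /3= -443.67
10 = 10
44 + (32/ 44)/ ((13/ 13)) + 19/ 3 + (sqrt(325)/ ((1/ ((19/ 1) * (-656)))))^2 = 1666142651285/ 33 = 50489171251.06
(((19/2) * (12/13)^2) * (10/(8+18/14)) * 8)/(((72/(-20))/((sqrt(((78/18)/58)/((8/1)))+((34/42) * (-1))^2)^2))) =-15046668100/1770138279 - 878560 * sqrt(1131)/12041757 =-10.95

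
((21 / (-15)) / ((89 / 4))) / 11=-28 / 4895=-0.01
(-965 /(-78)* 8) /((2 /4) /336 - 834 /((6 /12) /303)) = -864640 /4415209331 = -0.00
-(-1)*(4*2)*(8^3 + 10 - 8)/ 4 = 1028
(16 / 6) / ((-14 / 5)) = -20 / 21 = -0.95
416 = 416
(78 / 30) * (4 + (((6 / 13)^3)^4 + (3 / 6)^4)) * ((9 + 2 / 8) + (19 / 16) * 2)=140840163617513613 / 1146982652183680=122.79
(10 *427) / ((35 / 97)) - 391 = 11443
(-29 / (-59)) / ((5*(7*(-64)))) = -0.00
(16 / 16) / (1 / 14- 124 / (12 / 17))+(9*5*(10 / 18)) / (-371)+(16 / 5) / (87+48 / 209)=-30771113 / 845462625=-0.04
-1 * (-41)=41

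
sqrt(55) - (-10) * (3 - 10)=-70+sqrt(55)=-62.58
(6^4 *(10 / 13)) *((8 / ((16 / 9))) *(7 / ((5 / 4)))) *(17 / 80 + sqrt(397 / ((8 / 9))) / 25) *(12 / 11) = 4164048 / 715 + 2939328 *sqrt(794) / 3575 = 28991.51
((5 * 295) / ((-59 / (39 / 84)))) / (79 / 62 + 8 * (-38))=10075 / 262766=0.04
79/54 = 1.46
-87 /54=-29 /18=-1.61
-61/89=-0.69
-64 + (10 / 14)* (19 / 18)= -7969 / 126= -63.25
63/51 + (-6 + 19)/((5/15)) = 684/17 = 40.24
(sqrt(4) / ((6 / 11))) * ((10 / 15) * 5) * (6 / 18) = 110 / 27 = 4.07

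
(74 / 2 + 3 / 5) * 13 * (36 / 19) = 87984 / 95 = 926.15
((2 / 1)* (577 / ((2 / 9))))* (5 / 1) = 25965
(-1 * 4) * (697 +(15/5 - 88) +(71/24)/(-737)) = -10824985/4422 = -2447.98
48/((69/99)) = 1584/23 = 68.87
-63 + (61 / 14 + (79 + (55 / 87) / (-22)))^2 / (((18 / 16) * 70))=2940898591 / 116827515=25.17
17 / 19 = 0.89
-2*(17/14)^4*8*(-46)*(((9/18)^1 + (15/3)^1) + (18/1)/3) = 44182609/2401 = 18401.75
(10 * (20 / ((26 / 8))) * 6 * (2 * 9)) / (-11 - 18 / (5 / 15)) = -102.25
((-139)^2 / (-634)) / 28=-19321 / 17752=-1.09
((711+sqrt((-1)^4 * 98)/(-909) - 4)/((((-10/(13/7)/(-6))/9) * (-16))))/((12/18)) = -106353/160+117 * sqrt(2)/16160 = -664.70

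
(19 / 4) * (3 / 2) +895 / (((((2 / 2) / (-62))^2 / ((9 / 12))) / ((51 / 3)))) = 350918817 / 8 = 43864852.12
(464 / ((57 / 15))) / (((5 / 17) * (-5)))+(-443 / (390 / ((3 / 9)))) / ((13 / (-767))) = -1349189 / 22230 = -60.69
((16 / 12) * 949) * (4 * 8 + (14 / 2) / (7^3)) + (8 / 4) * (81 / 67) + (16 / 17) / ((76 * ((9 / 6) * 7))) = 128899846958 / 3181227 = 40518.91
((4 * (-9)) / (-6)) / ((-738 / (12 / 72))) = -1 / 738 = -0.00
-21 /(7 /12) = -36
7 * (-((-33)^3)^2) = -9040275783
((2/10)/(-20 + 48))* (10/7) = 1/98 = 0.01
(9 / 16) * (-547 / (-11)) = 4923 / 176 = 27.97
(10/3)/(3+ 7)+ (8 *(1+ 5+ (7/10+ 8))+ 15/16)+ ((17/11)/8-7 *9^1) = 148009/2640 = 56.06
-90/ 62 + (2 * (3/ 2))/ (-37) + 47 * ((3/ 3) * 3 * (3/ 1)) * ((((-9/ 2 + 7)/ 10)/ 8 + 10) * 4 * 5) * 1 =778701441/ 9176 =84862.84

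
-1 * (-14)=14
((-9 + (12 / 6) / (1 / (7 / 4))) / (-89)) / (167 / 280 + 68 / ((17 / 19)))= 1540 / 1908783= 0.00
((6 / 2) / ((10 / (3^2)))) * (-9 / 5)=-243 / 50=-4.86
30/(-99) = -10/33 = -0.30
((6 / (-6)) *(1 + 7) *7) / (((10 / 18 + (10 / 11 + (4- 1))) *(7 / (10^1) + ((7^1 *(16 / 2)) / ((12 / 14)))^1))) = -0.19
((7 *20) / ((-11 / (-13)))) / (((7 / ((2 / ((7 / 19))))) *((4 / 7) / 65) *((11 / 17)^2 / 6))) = 278393700 / 1331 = 209161.31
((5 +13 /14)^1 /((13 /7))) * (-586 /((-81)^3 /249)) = 2018477 /2302911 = 0.88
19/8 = 2.38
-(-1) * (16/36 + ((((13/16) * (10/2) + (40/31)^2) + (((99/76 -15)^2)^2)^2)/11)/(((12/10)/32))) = 19880187900582652760497394639/6618313540229935104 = 3003814760.32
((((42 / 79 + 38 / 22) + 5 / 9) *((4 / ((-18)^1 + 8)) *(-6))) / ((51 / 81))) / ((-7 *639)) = -88048 / 36710905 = -0.00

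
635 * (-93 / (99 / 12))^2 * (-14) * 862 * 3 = -353487167040 / 121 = -2921381545.79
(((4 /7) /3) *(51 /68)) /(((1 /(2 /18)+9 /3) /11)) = 11 /84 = 0.13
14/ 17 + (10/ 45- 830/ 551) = -38830/ 84303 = -0.46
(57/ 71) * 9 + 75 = 5838/ 71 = 82.23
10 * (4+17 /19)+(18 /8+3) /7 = 49.70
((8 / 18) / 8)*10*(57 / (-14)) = -2.26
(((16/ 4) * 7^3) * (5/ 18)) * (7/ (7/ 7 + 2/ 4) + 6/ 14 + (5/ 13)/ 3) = 698740/ 351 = 1990.71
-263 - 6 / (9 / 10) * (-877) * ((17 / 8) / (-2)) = -6475.08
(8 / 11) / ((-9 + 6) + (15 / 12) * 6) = 16 / 99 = 0.16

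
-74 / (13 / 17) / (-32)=629 / 208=3.02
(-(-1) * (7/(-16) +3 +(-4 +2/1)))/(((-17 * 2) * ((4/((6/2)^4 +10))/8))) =-819/272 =-3.01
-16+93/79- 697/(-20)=31643/1580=20.03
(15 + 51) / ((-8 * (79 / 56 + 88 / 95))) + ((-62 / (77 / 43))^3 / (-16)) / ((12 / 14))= 29414367686101 / 9730413924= 3022.93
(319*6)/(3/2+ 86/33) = 126324/271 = 466.14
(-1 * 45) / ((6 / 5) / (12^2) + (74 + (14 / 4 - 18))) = -5400 / 7141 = -0.76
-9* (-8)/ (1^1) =72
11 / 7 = 1.57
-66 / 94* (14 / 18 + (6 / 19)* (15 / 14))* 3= -14696 / 6251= -2.35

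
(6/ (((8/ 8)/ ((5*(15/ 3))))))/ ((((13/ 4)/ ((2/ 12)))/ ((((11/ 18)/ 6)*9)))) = 275/ 39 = 7.05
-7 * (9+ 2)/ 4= -77/ 4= -19.25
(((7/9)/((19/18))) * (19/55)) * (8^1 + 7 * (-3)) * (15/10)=-273/55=-4.96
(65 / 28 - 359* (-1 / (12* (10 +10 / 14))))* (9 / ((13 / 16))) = 128864 / 2275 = 56.64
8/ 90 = 4/ 45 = 0.09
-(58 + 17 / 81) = -4715 / 81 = -58.21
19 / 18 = 1.06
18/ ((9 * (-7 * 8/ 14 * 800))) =-1/ 1600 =-0.00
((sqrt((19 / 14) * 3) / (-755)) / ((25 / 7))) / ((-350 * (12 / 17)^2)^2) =-83521 * sqrt(798) / 95891040000000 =-0.00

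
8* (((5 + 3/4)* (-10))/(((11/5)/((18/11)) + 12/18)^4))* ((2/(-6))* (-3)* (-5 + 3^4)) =-2293725600000/1073283121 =-2137.11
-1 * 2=-2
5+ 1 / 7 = 5.14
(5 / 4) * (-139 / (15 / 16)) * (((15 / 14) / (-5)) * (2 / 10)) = 278 / 35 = 7.94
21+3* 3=30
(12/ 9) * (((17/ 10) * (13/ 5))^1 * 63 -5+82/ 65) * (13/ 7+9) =9047496/ 2275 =3976.92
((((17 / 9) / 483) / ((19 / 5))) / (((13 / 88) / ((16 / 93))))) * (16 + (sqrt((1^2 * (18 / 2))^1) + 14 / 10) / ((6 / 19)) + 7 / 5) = 11249920 / 299564811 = 0.04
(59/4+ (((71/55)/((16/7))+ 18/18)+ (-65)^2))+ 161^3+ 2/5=3676219989/880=4177522.71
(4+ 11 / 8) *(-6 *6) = -387 / 2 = -193.50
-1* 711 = -711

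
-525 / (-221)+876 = 194121 / 221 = 878.38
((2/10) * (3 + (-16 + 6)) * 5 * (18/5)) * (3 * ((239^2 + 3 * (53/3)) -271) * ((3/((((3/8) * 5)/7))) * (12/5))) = -14454272448/125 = -115634179.58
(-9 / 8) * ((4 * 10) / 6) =-7.50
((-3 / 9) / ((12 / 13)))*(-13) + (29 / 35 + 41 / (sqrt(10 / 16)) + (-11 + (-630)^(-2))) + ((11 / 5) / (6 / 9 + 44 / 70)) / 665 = -1403628959 / 256397400 + 82*sqrt(10) / 5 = 46.39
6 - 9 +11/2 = 5/2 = 2.50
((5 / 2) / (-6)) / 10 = -1 / 24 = -0.04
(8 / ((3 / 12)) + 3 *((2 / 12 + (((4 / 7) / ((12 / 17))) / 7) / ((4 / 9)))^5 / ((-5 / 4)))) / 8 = 936188831495989 / 234296270530560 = 4.00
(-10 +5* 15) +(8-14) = 59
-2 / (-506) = 1 / 253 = 0.00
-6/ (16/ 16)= -6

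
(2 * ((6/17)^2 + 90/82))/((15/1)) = 9654/59245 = 0.16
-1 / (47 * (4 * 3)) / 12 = -1 / 6768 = -0.00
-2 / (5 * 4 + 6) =-1 / 13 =-0.08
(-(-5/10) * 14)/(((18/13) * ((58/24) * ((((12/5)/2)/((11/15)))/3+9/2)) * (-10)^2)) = 1001/241425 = 0.00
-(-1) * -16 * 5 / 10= -8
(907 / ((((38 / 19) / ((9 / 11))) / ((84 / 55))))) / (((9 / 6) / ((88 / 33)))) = 609504 / 605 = 1007.44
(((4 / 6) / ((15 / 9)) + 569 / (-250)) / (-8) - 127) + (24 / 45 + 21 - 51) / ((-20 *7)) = -5315311 / 42000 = -126.56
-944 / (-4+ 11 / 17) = 16048 / 57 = 281.54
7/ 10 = 0.70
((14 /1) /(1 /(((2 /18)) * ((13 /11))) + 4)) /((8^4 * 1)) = 0.00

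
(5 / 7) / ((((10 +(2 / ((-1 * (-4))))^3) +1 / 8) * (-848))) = -5 / 60844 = -0.00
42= 42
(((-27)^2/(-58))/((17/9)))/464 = -6561/457504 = -0.01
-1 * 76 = -76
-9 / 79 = -0.11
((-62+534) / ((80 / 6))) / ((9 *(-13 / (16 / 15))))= -0.32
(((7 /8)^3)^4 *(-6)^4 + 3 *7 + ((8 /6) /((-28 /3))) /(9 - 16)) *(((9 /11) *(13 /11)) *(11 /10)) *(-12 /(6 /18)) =-62505959132078397 /5787468431360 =-10800.22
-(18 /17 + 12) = -222 /17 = -13.06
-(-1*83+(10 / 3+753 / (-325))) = 81.98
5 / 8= 0.62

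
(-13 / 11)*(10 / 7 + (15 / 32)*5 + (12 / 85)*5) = -221689 / 41888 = -5.29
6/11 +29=325/11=29.55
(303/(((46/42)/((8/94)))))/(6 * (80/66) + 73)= 0.29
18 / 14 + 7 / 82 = 787 / 574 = 1.37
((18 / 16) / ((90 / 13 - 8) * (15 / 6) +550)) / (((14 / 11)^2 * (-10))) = -14157 / 111563200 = -0.00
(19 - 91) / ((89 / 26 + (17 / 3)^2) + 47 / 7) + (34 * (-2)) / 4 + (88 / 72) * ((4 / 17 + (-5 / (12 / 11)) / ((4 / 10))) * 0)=-18.70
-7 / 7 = -1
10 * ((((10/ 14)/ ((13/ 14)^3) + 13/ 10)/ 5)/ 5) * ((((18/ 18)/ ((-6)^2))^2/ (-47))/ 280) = -48161/ 936765648000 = -0.00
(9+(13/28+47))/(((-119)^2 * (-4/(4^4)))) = -0.26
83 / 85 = 0.98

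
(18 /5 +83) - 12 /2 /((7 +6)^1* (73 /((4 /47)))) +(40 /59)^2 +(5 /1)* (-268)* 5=-5133726636601 /776315215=-6612.94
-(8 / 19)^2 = -64 / 361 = -0.18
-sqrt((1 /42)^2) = -1 /42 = -0.02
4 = 4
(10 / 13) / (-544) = -5 / 3536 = -0.00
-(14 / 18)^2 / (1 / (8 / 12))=-98 / 243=-0.40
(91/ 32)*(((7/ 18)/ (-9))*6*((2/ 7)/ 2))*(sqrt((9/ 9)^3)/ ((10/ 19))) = -1729/ 8640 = -0.20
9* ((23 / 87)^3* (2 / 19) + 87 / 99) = 121212725 / 15291903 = 7.93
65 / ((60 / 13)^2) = 2197 / 720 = 3.05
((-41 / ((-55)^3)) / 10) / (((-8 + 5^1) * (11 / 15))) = -41 / 3660250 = -0.00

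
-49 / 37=-1.32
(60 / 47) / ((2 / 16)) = 480 / 47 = 10.21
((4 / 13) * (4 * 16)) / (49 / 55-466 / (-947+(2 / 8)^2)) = 213326080 / 14982227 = 14.24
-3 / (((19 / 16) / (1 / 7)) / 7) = -48 / 19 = -2.53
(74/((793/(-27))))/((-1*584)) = 999/231556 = 0.00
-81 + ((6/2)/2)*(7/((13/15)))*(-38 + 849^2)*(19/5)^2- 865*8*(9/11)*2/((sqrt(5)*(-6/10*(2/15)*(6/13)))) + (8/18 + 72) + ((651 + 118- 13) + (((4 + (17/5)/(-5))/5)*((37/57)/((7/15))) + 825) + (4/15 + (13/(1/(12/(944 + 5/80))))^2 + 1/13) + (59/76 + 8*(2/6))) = 674700*sqrt(5)/11 + 10472374349153221777/83050613100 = 126233444.15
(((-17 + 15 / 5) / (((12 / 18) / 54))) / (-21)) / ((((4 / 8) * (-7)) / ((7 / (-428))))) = 27 / 107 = 0.25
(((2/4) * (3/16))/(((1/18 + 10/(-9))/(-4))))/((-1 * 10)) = -27/760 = -0.04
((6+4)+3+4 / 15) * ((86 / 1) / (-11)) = -17114 / 165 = -103.72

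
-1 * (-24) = 24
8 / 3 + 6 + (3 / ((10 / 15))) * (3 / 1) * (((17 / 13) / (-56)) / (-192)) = 2423243 / 279552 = 8.67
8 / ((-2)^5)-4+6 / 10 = -73 / 20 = -3.65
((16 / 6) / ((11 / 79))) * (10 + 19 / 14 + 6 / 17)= 293564 / 1309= 224.27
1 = 1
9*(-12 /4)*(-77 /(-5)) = -2079 /5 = -415.80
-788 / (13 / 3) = -2364 / 13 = -181.85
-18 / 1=-18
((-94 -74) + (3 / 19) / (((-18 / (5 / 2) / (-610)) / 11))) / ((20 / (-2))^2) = -2377 / 11400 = -0.21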